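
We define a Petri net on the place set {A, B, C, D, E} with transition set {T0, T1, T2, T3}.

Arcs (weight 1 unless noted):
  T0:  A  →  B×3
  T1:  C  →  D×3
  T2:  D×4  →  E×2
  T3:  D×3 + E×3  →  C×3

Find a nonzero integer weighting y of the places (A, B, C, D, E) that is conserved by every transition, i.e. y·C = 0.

Incidence matrix C (rows=places, cols=transitions):
       T0   T1   T2   T3
    A  -1    0    0    0
    B   3    0    0    0
    C   0   -1    0    3
    D   0    3   -4   -3
    E   0    0    2   -3

Candidate y = [3, 1, 0, 0, 0]; check y·C column-wise:
  col T0: 3·-1 + 1·3 = 0
  col T1: 3·0 + 1·0 + 0·-1 + 0·3 = 0
  col T2: 3·0 + 1·0 + 0·-4 + 0·2 = 0
  col T3: 3·0 + 1·0 + 0·3 + 0·-3 + 0·-3 = 0

y = (A:3, B:1, C:0, D:0, E:0)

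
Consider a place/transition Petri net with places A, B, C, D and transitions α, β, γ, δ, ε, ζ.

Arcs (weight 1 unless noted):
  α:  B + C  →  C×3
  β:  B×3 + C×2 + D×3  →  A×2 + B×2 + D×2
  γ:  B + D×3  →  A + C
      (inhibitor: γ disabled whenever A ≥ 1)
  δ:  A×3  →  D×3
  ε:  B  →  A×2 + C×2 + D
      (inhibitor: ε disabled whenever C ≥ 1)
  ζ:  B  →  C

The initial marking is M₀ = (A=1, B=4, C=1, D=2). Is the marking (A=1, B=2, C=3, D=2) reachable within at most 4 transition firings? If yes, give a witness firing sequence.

YES — reachable via ⟨ζ, ζ⟩ (2 firings)

step 1: fire ζ:  (A=1, B=4, C=1, D=2) → (A=1, B=3, C=2, D=2)
step 2: fire ζ:  (A=1, B=3, C=2, D=2) → (A=1, B=2, C=3, D=2)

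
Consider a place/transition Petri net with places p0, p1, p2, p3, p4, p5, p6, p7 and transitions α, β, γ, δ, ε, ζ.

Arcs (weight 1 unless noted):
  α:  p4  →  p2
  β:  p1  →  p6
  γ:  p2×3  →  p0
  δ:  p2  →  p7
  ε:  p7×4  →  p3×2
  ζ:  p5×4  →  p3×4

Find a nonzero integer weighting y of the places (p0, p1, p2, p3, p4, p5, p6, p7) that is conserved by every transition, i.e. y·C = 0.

Incidence matrix C (rows=places, cols=transitions):
        α    β    γ    δ    ε    ζ
   p0   0    0    1    0    0    0
   p1   0   -1    0    0    0    0
   p2   1    0   -3   -1    0    0
   p3   0    0    0    0    2    4
   p4  -1    0    0    0    0    0
   p5   0    0    0    0    0   -4
   p6   0    1    0    0    0    0
   p7   0    0    0    1   -4    0

Candidate y = [0, 1, 0, 0, 0, 0, 1, 0]; check y·C column-wise:
  col α: 1·0 + 0·1 + 0·-1 + 1·0 = 0
  col β: 1·-1 + 1·1 = 0
  col γ: 0·1 + 1·0 + 0·-3 + 1·0 = 0
  col δ: 1·0 + 0·-1 + 1·0 + 0·1 = 0
  col ε: 1·0 + 0·2 + 1·0 + 0·-4 = 0
  col ζ: 1·0 + 0·4 + 0·-4 + 1·0 = 0

y = (p0:0, p1:1, p2:0, p3:0, p4:0, p5:0, p6:1, p7:0)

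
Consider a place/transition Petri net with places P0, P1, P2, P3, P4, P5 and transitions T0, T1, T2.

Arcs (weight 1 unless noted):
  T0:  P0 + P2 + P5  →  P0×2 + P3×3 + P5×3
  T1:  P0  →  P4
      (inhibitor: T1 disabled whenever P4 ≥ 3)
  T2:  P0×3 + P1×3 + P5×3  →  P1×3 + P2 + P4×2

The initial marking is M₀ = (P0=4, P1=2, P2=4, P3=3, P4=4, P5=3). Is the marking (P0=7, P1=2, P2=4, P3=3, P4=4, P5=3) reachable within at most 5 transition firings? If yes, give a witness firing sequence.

depth 0: 1 marking
depth 1: 2 markings reached so far
depth 2: 3 markings reached so far
depth 3: 4 markings reached so far
depth 4: 5 markings reached so far
depth 5: 5 markings reached so far
(frontier empty at depth 5; search complete)
target is not among the 5 markings reachable within 5 steps

NO — not reachable within 5 firings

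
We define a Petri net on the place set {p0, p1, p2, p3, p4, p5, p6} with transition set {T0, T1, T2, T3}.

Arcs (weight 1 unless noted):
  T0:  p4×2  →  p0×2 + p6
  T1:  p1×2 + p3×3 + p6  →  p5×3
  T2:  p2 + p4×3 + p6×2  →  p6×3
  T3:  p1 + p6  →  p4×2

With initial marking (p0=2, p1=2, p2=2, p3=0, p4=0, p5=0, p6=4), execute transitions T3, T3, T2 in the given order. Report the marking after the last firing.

(p0=2, p1=0, p2=1, p3=0, p4=1, p5=0, p6=3)

step 1: fire T3:  (p0=2, p1=2, p2=2, p3=0, p4=0, p5=0, p6=4) → (p0=2, p1=1, p2=2, p3=0, p4=2, p5=0, p6=3)
step 2: fire T3:  (p0=2, p1=1, p2=2, p3=0, p4=2, p5=0, p6=3) → (p0=2, p1=0, p2=2, p3=0, p4=4, p5=0, p6=2)
step 3: fire T2:  (p0=2, p1=0, p2=2, p3=0, p4=4, p5=0, p6=2) → (p0=2, p1=0, p2=1, p3=0, p4=1, p5=0, p6=3)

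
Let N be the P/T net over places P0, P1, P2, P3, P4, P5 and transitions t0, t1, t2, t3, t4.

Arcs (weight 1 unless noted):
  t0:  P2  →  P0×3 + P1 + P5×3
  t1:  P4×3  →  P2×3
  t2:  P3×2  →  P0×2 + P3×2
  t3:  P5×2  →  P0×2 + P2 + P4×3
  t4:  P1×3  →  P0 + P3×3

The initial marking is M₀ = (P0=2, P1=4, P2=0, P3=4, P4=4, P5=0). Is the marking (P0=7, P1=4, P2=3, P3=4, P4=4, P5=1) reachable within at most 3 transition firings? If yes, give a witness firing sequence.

NO — not reachable within 3 firings

depth 0: 1 marking
depth 1: 4 markings reached so far
depth 2: 9 markings reached so far
depth 3: 17 markings reached so far
target is not among the 17 markings reachable within 3 steps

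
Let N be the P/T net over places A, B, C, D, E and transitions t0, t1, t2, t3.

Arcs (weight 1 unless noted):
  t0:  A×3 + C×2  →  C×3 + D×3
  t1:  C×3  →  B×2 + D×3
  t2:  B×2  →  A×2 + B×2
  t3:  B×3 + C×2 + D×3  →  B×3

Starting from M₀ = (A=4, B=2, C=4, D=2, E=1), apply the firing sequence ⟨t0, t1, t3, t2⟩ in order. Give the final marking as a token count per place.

(A=3, B=4, C=0, D=5, E=1)

step 1: fire t0:  (A=4, B=2, C=4, D=2, E=1) → (A=1, B=2, C=5, D=5, E=1)
step 2: fire t1:  (A=1, B=2, C=5, D=5, E=1) → (A=1, B=4, C=2, D=8, E=1)
step 3: fire t3:  (A=1, B=4, C=2, D=8, E=1) → (A=1, B=4, C=0, D=5, E=1)
step 4: fire t2:  (A=1, B=4, C=0, D=5, E=1) → (A=3, B=4, C=0, D=5, E=1)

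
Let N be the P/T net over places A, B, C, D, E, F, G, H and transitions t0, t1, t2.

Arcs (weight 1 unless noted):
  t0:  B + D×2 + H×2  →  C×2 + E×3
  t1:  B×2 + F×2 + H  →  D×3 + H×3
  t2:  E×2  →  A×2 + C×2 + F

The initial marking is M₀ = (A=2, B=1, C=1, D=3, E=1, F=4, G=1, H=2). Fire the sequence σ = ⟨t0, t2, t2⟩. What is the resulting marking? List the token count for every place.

(A=6, B=0, C=7, D=1, E=0, F=6, G=1, H=0)

step 1: fire t0:  (A=2, B=1, C=1, D=3, E=1, F=4, G=1, H=2) → (A=2, B=0, C=3, D=1, E=4, F=4, G=1, H=0)
step 2: fire t2:  (A=2, B=0, C=3, D=1, E=4, F=4, G=1, H=0) → (A=4, B=0, C=5, D=1, E=2, F=5, G=1, H=0)
step 3: fire t2:  (A=4, B=0, C=5, D=1, E=2, F=5, G=1, H=0) → (A=6, B=0, C=7, D=1, E=0, F=6, G=1, H=0)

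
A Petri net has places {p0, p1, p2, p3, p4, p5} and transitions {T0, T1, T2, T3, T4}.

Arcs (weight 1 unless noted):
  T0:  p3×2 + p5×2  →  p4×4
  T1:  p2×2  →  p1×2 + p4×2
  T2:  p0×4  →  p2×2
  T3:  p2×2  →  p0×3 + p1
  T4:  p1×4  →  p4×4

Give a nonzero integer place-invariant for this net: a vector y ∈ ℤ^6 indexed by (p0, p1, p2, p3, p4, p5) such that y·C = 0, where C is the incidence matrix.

y = (p0:1, p1:1, p2:2, p3:2, p4:1, p5:0)

Incidence matrix C (rows=places, cols=transitions):
       T0   T1   T2   T3   T4
   p0   0    0   -4    3    0
   p1   0    2    0    1   -4
   p2   0   -2    2   -2    0
   p3  -2    0    0    0    0
   p4   4    2    0    0    4
   p5  -2    0    0    0    0

Candidate y = [1, 1, 2, 2, 1, 0]; check y·C column-wise:
  col T0: 1·0 + 1·0 + 2·0 + 2·-2 + 1·4 + 0·-2 = 0
  col T1: 1·0 + 1·2 + 2·-2 + 2·0 + 1·2 = 0
  col T2: 1·-4 + 1·0 + 2·2 + 2·0 + 1·0 = 0
  col T3: 1·3 + 1·1 + 2·-2 + 2·0 + 1·0 = 0
  col T4: 1·0 + 1·-4 + 2·0 + 2·0 + 1·4 = 0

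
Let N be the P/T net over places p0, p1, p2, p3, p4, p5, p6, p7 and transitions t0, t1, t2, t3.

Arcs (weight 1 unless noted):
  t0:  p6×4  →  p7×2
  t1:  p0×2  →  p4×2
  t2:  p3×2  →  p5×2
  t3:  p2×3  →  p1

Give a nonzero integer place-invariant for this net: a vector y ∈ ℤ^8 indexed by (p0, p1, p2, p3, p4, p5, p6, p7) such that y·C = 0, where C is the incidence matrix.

y = (p0:0, p1:3, p2:1, p3:0, p4:0, p5:0, p6:0, p7:0)

Incidence matrix C (rows=places, cols=transitions):
       t0   t1   t2   t3
   p0   0   -2    0    0
   p1   0    0    0    1
   p2   0    0    0   -3
   p3   0    0   -2    0
   p4   0    2    0    0
   p5   0    0    2    0
   p6  -4    0    0    0
   p7   2    0    0    0

Candidate y = [0, 3, 1, 0, 0, 0, 0, 0]; check y·C column-wise:
  col t0: 3·0 + 1·0 + 0·-4 + 0·2 = 0
  col t1: 0·-2 + 3·0 + 1·0 + 0·2 = 0
  col t2: 3·0 + 1·0 + 0·-2 + 0·2 = 0
  col t3: 3·1 + 1·-3 = 0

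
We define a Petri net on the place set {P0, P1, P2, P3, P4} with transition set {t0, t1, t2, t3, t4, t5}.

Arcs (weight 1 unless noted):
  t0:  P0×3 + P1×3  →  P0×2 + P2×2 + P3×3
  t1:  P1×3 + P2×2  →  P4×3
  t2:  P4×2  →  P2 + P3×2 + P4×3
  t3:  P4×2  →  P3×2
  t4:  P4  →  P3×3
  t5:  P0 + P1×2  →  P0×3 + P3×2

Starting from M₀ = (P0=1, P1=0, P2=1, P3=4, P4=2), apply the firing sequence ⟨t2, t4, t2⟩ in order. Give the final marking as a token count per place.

step 1: fire t2:  (P0=1, P1=0, P2=1, P3=4, P4=2) → (P0=1, P1=0, P2=2, P3=6, P4=3)
step 2: fire t4:  (P0=1, P1=0, P2=2, P3=6, P4=3) → (P0=1, P1=0, P2=2, P3=9, P4=2)
step 3: fire t2:  (P0=1, P1=0, P2=2, P3=9, P4=2) → (P0=1, P1=0, P2=3, P3=11, P4=3)

(P0=1, P1=0, P2=3, P3=11, P4=3)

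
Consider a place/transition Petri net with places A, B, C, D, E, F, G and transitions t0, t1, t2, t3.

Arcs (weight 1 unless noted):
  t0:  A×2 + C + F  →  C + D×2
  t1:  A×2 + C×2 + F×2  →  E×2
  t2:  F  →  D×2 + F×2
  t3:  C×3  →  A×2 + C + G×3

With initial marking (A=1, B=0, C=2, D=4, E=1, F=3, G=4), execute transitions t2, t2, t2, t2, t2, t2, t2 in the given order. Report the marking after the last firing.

(A=1, B=0, C=2, D=18, E=1, F=10, G=4)

step 1: fire t2:  (A=1, B=0, C=2, D=4, E=1, F=3, G=4) → (A=1, B=0, C=2, D=6, E=1, F=4, G=4)
step 2: fire t2:  (A=1, B=0, C=2, D=6, E=1, F=4, G=4) → (A=1, B=0, C=2, D=8, E=1, F=5, G=4)
step 3: fire t2:  (A=1, B=0, C=2, D=8, E=1, F=5, G=4) → (A=1, B=0, C=2, D=10, E=1, F=6, G=4)
step 4: fire t2:  (A=1, B=0, C=2, D=10, E=1, F=6, G=4) → (A=1, B=0, C=2, D=12, E=1, F=7, G=4)
step 5: fire t2:  (A=1, B=0, C=2, D=12, E=1, F=7, G=4) → (A=1, B=0, C=2, D=14, E=1, F=8, G=4)
step 6: fire t2:  (A=1, B=0, C=2, D=14, E=1, F=8, G=4) → (A=1, B=0, C=2, D=16, E=1, F=9, G=4)
step 7: fire t2:  (A=1, B=0, C=2, D=16, E=1, F=9, G=4) → (A=1, B=0, C=2, D=18, E=1, F=10, G=4)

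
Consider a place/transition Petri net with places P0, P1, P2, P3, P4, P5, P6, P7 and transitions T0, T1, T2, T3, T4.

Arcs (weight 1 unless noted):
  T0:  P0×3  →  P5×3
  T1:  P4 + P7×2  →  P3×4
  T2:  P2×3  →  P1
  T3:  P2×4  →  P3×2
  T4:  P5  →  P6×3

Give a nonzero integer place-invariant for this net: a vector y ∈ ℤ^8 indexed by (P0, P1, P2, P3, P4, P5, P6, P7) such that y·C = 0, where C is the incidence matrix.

Incidence matrix C (rows=places, cols=transitions):
       T0   T1   T2   T3   T4
   P0  -3    0    0    0    0
   P1   0    0    1    0    0
   P2   0    0   -3   -4    0
   P3   0    4    0    2    0
   P4   0   -1    0    0    0
   P5   3    0    0    0   -1
   P6   0    0    0    0    3
   P7   0   -2    0    0    0

Candidate y = [0, 3, 1, 2, 8, 0, 0, 0]; check y·C column-wise:
  col T0: 0·-3 + 3·0 + 1·0 + 2·0 + 8·0 + 0·3 = 0
  col T1: 3·0 + 1·0 + 2·4 + 8·-1 + 0·-2 = 0
  col T2: 3·1 + 1·-3 + 2·0 + 8·0 = 0
  col T3: 3·0 + 1·-4 + 2·2 + 8·0 = 0
  col T4: 3·0 + 1·0 + 2·0 + 8·0 + 0·-1 + 0·3 = 0

y = (P0:0, P1:3, P2:1, P3:2, P4:8, P5:0, P6:0, P7:0)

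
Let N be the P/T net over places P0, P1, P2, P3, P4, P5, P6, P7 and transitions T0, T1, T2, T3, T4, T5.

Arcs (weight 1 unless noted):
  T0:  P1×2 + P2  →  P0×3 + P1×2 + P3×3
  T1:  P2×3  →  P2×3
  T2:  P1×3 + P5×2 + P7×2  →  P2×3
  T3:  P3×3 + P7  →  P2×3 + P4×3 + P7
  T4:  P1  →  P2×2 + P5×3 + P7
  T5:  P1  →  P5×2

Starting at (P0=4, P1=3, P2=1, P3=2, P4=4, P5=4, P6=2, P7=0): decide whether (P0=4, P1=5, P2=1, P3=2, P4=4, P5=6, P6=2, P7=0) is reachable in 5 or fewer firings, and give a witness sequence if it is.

NO — not reachable within 5 firings

depth 0: 1 marking
depth 1: 4 markings reached so far
depth 2: 9 markings reached so far
depth 3: 18 markings reached so far
depth 4: 28 markings reached so far
depth 5: 40 markings reached so far
target is not among the 40 markings reachable within 5 steps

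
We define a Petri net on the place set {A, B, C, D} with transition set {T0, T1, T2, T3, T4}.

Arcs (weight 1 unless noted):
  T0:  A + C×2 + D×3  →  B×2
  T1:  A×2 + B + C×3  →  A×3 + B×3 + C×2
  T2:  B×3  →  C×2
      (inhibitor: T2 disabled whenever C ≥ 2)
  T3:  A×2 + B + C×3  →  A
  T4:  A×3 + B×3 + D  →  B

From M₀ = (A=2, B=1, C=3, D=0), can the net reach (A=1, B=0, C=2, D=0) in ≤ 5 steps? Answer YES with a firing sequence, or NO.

NO — not reachable within 5 firings

depth 0: 1 marking
depth 1: 3 markings reached so far
depth 2: 3 markings reached so far
(frontier empty at depth 2; search complete)
target is not among the 3 markings reachable within 5 steps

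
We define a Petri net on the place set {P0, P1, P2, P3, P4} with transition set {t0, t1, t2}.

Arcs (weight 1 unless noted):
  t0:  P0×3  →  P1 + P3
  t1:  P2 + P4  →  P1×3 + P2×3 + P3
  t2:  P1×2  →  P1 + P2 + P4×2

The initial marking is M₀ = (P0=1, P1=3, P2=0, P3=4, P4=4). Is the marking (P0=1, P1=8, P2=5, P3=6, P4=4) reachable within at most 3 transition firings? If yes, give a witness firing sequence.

step 1: fire t2:  (P0=1, P1=3, P2=0, P3=4, P4=4) → (P0=1, P1=2, P2=1, P3=4, P4=6)
step 2: fire t1:  (P0=1, P1=2, P2=1, P3=4, P4=6) → (P0=1, P1=5, P2=3, P3=5, P4=5)
step 3: fire t1:  (P0=1, P1=5, P2=3, P3=5, P4=5) → (P0=1, P1=8, P2=5, P3=6, P4=4)

YES — reachable via ⟨t2, t1, t1⟩ (3 firings)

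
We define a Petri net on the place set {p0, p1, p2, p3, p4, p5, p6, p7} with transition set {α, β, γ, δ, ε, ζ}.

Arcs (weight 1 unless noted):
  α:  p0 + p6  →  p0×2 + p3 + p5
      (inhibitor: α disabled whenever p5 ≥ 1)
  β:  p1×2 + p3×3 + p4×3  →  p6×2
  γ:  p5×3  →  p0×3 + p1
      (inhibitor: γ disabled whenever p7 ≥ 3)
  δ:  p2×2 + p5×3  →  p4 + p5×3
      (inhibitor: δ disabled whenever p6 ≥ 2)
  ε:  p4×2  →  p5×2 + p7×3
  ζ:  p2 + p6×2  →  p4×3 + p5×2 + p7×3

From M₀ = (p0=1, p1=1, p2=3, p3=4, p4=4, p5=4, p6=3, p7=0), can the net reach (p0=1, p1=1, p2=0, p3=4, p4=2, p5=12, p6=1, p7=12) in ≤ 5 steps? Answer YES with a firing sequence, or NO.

step 1: fire ε:  (p0=1, p1=1, p2=3, p3=4, p4=4, p5=4, p6=3, p7=0) → (p0=1, p1=1, p2=3, p3=4, p4=2, p5=6, p6=3, p7=3)
step 2: fire ε:  (p0=1, p1=1, p2=3, p3=4, p4=2, p5=6, p6=3, p7=3) → (p0=1, p1=1, p2=3, p3=4, p4=0, p5=8, p6=3, p7=6)
step 3: fire ζ:  (p0=1, p1=1, p2=3, p3=4, p4=0, p5=8, p6=3, p7=6) → (p0=1, p1=1, p2=2, p3=4, p4=3, p5=10, p6=1, p7=9)
step 4: fire δ:  (p0=1, p1=1, p2=2, p3=4, p4=3, p5=10, p6=1, p7=9) → (p0=1, p1=1, p2=0, p3=4, p4=4, p5=10, p6=1, p7=9)
step 5: fire ε:  (p0=1, p1=1, p2=0, p3=4, p4=4, p5=10, p6=1, p7=9) → (p0=1, p1=1, p2=0, p3=4, p4=2, p5=12, p6=1, p7=12)

YES — reachable via ⟨ε, ε, ζ, δ, ε⟩ (5 firings)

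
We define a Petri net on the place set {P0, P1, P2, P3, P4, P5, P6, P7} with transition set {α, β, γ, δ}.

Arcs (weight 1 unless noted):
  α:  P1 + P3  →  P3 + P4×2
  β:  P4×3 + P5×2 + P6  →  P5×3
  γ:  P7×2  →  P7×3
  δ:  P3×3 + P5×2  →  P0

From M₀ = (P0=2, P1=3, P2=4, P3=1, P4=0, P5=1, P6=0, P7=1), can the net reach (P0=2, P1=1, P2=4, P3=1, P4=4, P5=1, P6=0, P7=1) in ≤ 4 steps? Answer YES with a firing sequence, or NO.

step 1: fire α:  (P0=2, P1=3, P2=4, P3=1, P4=0, P5=1, P6=0, P7=1) → (P0=2, P1=2, P2=4, P3=1, P4=2, P5=1, P6=0, P7=1)
step 2: fire α:  (P0=2, P1=2, P2=4, P3=1, P4=2, P5=1, P6=0, P7=1) → (P0=2, P1=1, P2=4, P3=1, P4=4, P5=1, P6=0, P7=1)

YES — reachable via ⟨α, α⟩ (2 firings)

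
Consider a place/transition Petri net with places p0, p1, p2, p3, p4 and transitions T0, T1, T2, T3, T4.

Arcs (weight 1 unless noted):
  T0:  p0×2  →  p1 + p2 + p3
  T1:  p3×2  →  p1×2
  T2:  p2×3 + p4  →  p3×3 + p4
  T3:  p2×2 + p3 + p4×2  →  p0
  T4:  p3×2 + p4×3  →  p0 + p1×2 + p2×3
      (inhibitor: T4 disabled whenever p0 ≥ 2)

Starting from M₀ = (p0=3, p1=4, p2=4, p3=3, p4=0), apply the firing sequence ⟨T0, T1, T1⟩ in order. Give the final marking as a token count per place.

step 1: fire T0:  (p0=3, p1=4, p2=4, p3=3, p4=0) → (p0=1, p1=5, p2=5, p3=4, p4=0)
step 2: fire T1:  (p0=1, p1=5, p2=5, p3=4, p4=0) → (p0=1, p1=7, p2=5, p3=2, p4=0)
step 3: fire T1:  (p0=1, p1=7, p2=5, p3=2, p4=0) → (p0=1, p1=9, p2=5, p3=0, p4=0)

(p0=1, p1=9, p2=5, p3=0, p4=0)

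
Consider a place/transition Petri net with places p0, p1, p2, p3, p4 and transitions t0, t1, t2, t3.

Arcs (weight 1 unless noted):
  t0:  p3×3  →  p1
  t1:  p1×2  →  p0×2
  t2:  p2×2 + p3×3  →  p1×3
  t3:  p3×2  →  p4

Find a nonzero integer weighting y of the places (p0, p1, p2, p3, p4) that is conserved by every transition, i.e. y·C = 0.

Incidence matrix C (rows=places, cols=transitions):
       t0   t1   t2   t3
   p0   0    2    0    0
   p1   1   -2    3    0
   p2   0    0   -2    0
   p3  -3    0   -3   -2
   p4   0    0    0    1

Candidate y = [3, 3, 3, 1, 2]; check y·C column-wise:
  col t0: 3·0 + 3·1 + 3·0 + 1·-3 + 2·0 = 0
  col t1: 3·2 + 3·-2 + 3·0 + 1·0 + 2·0 = 0
  col t2: 3·0 + 3·3 + 3·-2 + 1·-3 + 2·0 = 0
  col t3: 3·0 + 3·0 + 3·0 + 1·-2 + 2·1 = 0

y = (p0:3, p1:3, p2:3, p3:1, p4:2)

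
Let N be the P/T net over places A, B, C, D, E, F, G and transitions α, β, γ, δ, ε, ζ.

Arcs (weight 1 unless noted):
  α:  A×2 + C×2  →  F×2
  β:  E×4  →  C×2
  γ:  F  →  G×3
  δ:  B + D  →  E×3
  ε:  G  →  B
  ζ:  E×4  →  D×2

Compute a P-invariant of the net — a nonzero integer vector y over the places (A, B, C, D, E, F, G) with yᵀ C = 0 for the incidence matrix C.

y = (A:1, B:1, C:2, D:2, E:1, F:3, G:1)

Incidence matrix C (rows=places, cols=transitions):
        α    β    γ    δ    ε    ζ
    A  -2    0    0    0    0    0
    B   0    0    0   -1    1    0
    C  -2    2    0    0    0    0
    D   0    0    0   -1    0    2
    E   0   -4    0    3    0   -4
    F   2    0   -1    0    0    0
    G   0    0    3    0   -1    0

Candidate y = [1, 1, 2, 2, 1, 3, 1]; check y·C column-wise:
  col α: 1·-2 + 1·0 + 2·-2 + 2·0 + 1·0 + 3·2 + 1·0 = 0
  col β: 1·0 + 1·0 + 2·2 + 2·0 + 1·-4 + 3·0 + 1·0 = 0
  col γ: 1·0 + 1·0 + 2·0 + 2·0 + 1·0 + 3·-1 + 1·3 = 0
  col δ: 1·0 + 1·-1 + 2·0 + 2·-1 + 1·3 + 3·0 + 1·0 = 0
  col ε: 1·0 + 1·1 + 2·0 + 2·0 + 1·0 + 3·0 + 1·-1 = 0
  col ζ: 1·0 + 1·0 + 2·0 + 2·2 + 1·-4 + 3·0 + 1·0 = 0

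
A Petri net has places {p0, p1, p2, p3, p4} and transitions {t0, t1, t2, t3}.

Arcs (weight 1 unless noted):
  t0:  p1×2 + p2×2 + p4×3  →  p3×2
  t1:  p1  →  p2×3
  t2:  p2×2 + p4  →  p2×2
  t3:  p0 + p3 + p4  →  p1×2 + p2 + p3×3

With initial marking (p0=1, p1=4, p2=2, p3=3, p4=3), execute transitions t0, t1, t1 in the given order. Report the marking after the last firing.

(p0=1, p1=0, p2=6, p3=5, p4=0)

step 1: fire t0:  (p0=1, p1=4, p2=2, p3=3, p4=3) → (p0=1, p1=2, p2=0, p3=5, p4=0)
step 2: fire t1:  (p0=1, p1=2, p2=0, p3=5, p4=0) → (p0=1, p1=1, p2=3, p3=5, p4=0)
step 3: fire t1:  (p0=1, p1=1, p2=3, p3=5, p4=0) → (p0=1, p1=0, p2=6, p3=5, p4=0)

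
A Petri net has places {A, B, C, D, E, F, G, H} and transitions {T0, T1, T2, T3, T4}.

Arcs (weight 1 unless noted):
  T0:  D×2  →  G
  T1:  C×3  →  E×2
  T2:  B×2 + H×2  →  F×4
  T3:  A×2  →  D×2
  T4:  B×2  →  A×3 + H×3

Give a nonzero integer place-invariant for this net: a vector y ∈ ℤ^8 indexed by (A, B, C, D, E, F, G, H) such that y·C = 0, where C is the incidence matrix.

y = (A:0, B:0, C:2, D:0, E:3, F:0, G:0, H:0)

Incidence matrix C (rows=places, cols=transitions):
       T0   T1   T2   T3   T4
    A   0    0    0   -2    3
    B   0    0   -2    0   -2
    C   0   -3    0    0    0
    D  -2    0    0    2    0
    E   0    2    0    0    0
    F   0    0    4    0    0
    G   1    0    0    0    0
    H   0    0   -2    0    3

Candidate y = [0, 0, 2, 0, 3, 0, 0, 0]; check y·C column-wise:
  col T0: 2·0 + 0·-2 + 3·0 + 0·1 = 0
  col T1: 2·-3 + 3·2 = 0
  col T2: 0·-2 + 2·0 + 3·0 + 0·4 + 0·-2 = 0
  col T3: 0·-2 + 2·0 + 0·2 + 3·0 = 0
  col T4: 0·3 + 0·-2 + 2·0 + 3·0 + 0·3 = 0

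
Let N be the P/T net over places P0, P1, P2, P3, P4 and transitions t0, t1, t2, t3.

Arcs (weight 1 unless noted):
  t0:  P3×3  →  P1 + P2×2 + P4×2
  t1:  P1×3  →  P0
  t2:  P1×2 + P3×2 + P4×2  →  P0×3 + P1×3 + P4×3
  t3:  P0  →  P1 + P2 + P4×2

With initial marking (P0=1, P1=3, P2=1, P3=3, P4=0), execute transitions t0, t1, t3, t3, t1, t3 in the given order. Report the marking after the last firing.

step 1: fire t0:  (P0=1, P1=3, P2=1, P3=3, P4=0) → (P0=1, P1=4, P2=3, P3=0, P4=2)
step 2: fire t1:  (P0=1, P1=4, P2=3, P3=0, P4=2) → (P0=2, P1=1, P2=3, P3=0, P4=2)
step 3: fire t3:  (P0=2, P1=1, P2=3, P3=0, P4=2) → (P0=1, P1=2, P2=4, P3=0, P4=4)
step 4: fire t3:  (P0=1, P1=2, P2=4, P3=0, P4=4) → (P0=0, P1=3, P2=5, P3=0, P4=6)
step 5: fire t1:  (P0=0, P1=3, P2=5, P3=0, P4=6) → (P0=1, P1=0, P2=5, P3=0, P4=6)
step 6: fire t3:  (P0=1, P1=0, P2=5, P3=0, P4=6) → (P0=0, P1=1, P2=6, P3=0, P4=8)

(P0=0, P1=1, P2=6, P3=0, P4=8)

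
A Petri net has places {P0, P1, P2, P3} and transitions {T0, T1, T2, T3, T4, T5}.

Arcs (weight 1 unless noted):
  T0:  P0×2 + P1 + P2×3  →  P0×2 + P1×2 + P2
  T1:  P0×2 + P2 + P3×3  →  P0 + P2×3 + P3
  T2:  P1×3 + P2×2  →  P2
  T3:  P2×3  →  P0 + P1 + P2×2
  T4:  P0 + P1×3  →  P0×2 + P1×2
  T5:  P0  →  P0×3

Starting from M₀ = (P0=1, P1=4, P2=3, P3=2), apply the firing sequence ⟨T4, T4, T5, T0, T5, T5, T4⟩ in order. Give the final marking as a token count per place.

(P0=10, P1=2, P2=1, P3=2)

step 1: fire T4:  (P0=1, P1=4, P2=3, P3=2) → (P0=2, P1=3, P2=3, P3=2)
step 2: fire T4:  (P0=2, P1=3, P2=3, P3=2) → (P0=3, P1=2, P2=3, P3=2)
step 3: fire T5:  (P0=3, P1=2, P2=3, P3=2) → (P0=5, P1=2, P2=3, P3=2)
step 4: fire T0:  (P0=5, P1=2, P2=3, P3=2) → (P0=5, P1=3, P2=1, P3=2)
step 5: fire T5:  (P0=5, P1=3, P2=1, P3=2) → (P0=7, P1=3, P2=1, P3=2)
step 6: fire T5:  (P0=7, P1=3, P2=1, P3=2) → (P0=9, P1=3, P2=1, P3=2)
step 7: fire T4:  (P0=9, P1=3, P2=1, P3=2) → (P0=10, P1=2, P2=1, P3=2)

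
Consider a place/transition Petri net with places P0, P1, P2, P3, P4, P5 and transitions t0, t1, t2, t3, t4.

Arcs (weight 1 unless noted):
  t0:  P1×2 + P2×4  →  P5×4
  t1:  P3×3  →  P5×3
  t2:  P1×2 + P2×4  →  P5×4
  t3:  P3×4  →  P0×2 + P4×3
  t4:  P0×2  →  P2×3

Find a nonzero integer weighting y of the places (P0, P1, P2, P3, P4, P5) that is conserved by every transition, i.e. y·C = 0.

y = (P0:3, P1:-4, P2:2, P3:0, P4:-2, P5:0)

Incidence matrix C (rows=places, cols=transitions):
       t0   t1   t2   t3   t4
   P0   0    0    0    2   -2
   P1  -2    0   -2    0    0
   P2  -4    0   -4    0    3
   P3   0   -3    0   -4    0
   P4   0    0    0    3    0
   P5   4    3    4    0    0

Candidate y = [3, -4, 2, 0, -2, 0]; check y·C column-wise:
  col t0: 3·0 + -4·-2 + 2·-4 + -2·0 + 0·4 = 0
  col t1: 3·0 + -4·0 + 2·0 + 0·-3 + -2·0 + 0·3 = 0
  col t2: 3·0 + -4·-2 + 2·-4 + -2·0 + 0·4 = 0
  col t3: 3·2 + -4·0 + 2·0 + 0·-4 + -2·3 = 0
  col t4: 3·-2 + -4·0 + 2·3 + -2·0 = 0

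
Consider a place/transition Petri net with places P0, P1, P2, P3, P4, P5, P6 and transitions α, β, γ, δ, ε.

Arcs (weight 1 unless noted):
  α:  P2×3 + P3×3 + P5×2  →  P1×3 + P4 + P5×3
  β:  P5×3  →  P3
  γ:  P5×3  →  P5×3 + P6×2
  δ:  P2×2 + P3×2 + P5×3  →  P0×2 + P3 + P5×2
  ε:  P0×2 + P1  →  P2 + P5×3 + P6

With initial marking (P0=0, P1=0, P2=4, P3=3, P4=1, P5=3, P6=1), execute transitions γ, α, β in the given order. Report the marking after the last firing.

(P0=0, P1=3, P2=1, P3=1, P4=2, P5=1, P6=3)

step 1: fire γ:  (P0=0, P1=0, P2=4, P3=3, P4=1, P5=3, P6=1) → (P0=0, P1=0, P2=4, P3=3, P4=1, P5=3, P6=3)
step 2: fire α:  (P0=0, P1=0, P2=4, P3=3, P4=1, P5=3, P6=3) → (P0=0, P1=3, P2=1, P3=0, P4=2, P5=4, P6=3)
step 3: fire β:  (P0=0, P1=3, P2=1, P3=0, P4=2, P5=4, P6=3) → (P0=0, P1=3, P2=1, P3=1, P4=2, P5=1, P6=3)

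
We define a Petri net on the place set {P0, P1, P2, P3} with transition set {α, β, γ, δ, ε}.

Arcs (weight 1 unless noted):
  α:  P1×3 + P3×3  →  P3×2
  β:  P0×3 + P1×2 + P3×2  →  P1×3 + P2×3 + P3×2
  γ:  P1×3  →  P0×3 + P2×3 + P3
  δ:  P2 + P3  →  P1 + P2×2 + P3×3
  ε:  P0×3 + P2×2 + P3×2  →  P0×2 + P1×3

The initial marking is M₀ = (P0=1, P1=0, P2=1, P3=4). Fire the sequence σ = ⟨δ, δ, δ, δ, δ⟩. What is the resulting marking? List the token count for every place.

(P0=1, P1=5, P2=6, P3=14)

step 1: fire δ:  (P0=1, P1=0, P2=1, P3=4) → (P0=1, P1=1, P2=2, P3=6)
step 2: fire δ:  (P0=1, P1=1, P2=2, P3=6) → (P0=1, P1=2, P2=3, P3=8)
step 3: fire δ:  (P0=1, P1=2, P2=3, P3=8) → (P0=1, P1=3, P2=4, P3=10)
step 4: fire δ:  (P0=1, P1=3, P2=4, P3=10) → (P0=1, P1=4, P2=5, P3=12)
step 5: fire δ:  (P0=1, P1=4, P2=5, P3=12) → (P0=1, P1=5, P2=6, P3=14)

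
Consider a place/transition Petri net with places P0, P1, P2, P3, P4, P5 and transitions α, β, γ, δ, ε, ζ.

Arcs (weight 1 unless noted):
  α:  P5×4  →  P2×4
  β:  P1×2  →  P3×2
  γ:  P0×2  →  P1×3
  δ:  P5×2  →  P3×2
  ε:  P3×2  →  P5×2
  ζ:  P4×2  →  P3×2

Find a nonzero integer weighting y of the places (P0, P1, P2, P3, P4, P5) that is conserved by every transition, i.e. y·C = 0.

Incidence matrix C (rows=places, cols=transitions):
        α    β    γ    δ    ε    ζ
   P0   0    0   -2    0    0    0
   P1   0   -2    3    0    0    0
   P2   4    0    0    0    0    0
   P3   0    2    0    2   -2    2
   P4   0    0    0    0    0   -2
   P5  -4    0    0   -2    2    0

Candidate y = [3, 2, 2, 2, 2, 2]; check y·C column-wise:
  col α: 3·0 + 2·0 + 2·4 + 2·0 + 2·0 + 2·-4 = 0
  col β: 3·0 + 2·-2 + 2·0 + 2·2 + 2·0 + 2·0 = 0
  col γ: 3·-2 + 2·3 + 2·0 + 2·0 + 2·0 + 2·0 = 0
  col δ: 3·0 + 2·0 + 2·0 + 2·2 + 2·0 + 2·-2 = 0
  col ε: 3·0 + 2·0 + 2·0 + 2·-2 + 2·0 + 2·2 = 0
  col ζ: 3·0 + 2·0 + 2·0 + 2·2 + 2·-2 + 2·0 = 0

y = (P0:3, P1:2, P2:2, P3:2, P4:2, P5:2)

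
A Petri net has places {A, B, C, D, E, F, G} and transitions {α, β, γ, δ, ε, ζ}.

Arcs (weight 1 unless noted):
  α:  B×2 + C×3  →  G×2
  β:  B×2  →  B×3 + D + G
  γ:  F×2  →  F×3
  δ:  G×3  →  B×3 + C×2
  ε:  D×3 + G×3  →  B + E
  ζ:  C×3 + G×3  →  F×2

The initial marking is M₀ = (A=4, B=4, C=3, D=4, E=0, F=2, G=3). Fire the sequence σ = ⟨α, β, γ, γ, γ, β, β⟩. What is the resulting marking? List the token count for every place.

step 1: fire α:  (A=4, B=4, C=3, D=4, E=0, F=2, G=3) → (A=4, B=2, C=0, D=4, E=0, F=2, G=5)
step 2: fire β:  (A=4, B=2, C=0, D=4, E=0, F=2, G=5) → (A=4, B=3, C=0, D=5, E=0, F=2, G=6)
step 3: fire γ:  (A=4, B=3, C=0, D=5, E=0, F=2, G=6) → (A=4, B=3, C=0, D=5, E=0, F=3, G=6)
step 4: fire γ:  (A=4, B=3, C=0, D=5, E=0, F=3, G=6) → (A=4, B=3, C=0, D=5, E=0, F=4, G=6)
step 5: fire γ:  (A=4, B=3, C=0, D=5, E=0, F=4, G=6) → (A=4, B=3, C=0, D=5, E=0, F=5, G=6)
step 6: fire β:  (A=4, B=3, C=0, D=5, E=0, F=5, G=6) → (A=4, B=4, C=0, D=6, E=0, F=5, G=7)
step 7: fire β:  (A=4, B=4, C=0, D=6, E=0, F=5, G=7) → (A=4, B=5, C=0, D=7, E=0, F=5, G=8)

(A=4, B=5, C=0, D=7, E=0, F=5, G=8)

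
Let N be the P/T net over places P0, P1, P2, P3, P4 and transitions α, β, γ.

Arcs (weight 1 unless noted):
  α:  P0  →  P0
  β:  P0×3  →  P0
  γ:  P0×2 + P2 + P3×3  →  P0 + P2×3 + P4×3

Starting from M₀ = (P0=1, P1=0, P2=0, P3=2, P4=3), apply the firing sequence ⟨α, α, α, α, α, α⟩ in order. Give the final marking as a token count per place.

step 1: fire α:  (P0=1, P1=0, P2=0, P3=2, P4=3) → (P0=1, P1=0, P2=0, P3=2, P4=3)
step 2: fire α:  (P0=1, P1=0, P2=0, P3=2, P4=3) → (P0=1, P1=0, P2=0, P3=2, P4=3)
step 3: fire α:  (P0=1, P1=0, P2=0, P3=2, P4=3) → (P0=1, P1=0, P2=0, P3=2, P4=3)
step 4: fire α:  (P0=1, P1=0, P2=0, P3=2, P4=3) → (P0=1, P1=0, P2=0, P3=2, P4=3)
step 5: fire α:  (P0=1, P1=0, P2=0, P3=2, P4=3) → (P0=1, P1=0, P2=0, P3=2, P4=3)
step 6: fire α:  (P0=1, P1=0, P2=0, P3=2, P4=3) → (P0=1, P1=0, P2=0, P3=2, P4=3)

(P0=1, P1=0, P2=0, P3=2, P4=3)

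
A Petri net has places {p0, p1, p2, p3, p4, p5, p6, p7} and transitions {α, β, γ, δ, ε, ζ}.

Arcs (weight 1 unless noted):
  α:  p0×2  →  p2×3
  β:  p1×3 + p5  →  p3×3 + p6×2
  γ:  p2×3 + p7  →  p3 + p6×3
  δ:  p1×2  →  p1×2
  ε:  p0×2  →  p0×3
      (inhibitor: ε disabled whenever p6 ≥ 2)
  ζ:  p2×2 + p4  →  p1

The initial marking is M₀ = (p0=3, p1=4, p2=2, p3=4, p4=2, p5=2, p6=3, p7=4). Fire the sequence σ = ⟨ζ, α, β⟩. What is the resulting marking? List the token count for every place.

(p0=1, p1=2, p2=3, p3=7, p4=1, p5=1, p6=5, p7=4)

step 1: fire ζ:  (p0=3, p1=4, p2=2, p3=4, p4=2, p5=2, p6=3, p7=4) → (p0=3, p1=5, p2=0, p3=4, p4=1, p5=2, p6=3, p7=4)
step 2: fire α:  (p0=3, p1=5, p2=0, p3=4, p4=1, p5=2, p6=3, p7=4) → (p0=1, p1=5, p2=3, p3=4, p4=1, p5=2, p6=3, p7=4)
step 3: fire β:  (p0=1, p1=5, p2=3, p3=4, p4=1, p5=2, p6=3, p7=4) → (p0=1, p1=2, p2=3, p3=7, p4=1, p5=1, p6=5, p7=4)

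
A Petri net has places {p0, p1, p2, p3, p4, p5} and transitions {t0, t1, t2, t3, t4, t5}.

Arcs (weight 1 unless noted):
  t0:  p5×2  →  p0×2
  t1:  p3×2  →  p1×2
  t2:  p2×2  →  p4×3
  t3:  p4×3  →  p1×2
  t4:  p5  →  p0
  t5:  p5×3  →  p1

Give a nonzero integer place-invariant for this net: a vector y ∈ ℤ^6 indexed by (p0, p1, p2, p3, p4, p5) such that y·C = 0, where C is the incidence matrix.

y = (p0:1, p1:3, p2:3, p3:3, p4:2, p5:1)

Incidence matrix C (rows=places, cols=transitions):
       t0   t1   t2   t3   t4   t5
   p0   2    0    0    0    1    0
   p1   0    2    0    2    0    1
   p2   0    0   -2    0    0    0
   p3   0   -2    0    0    0    0
   p4   0    0    3   -3    0    0
   p5  -2    0    0    0   -1   -3

Candidate y = [1, 3, 3, 3, 2, 1]; check y·C column-wise:
  col t0: 1·2 + 3·0 + 3·0 + 3·0 + 2·0 + 1·-2 = 0
  col t1: 1·0 + 3·2 + 3·0 + 3·-2 + 2·0 + 1·0 = 0
  col t2: 1·0 + 3·0 + 3·-2 + 3·0 + 2·3 + 1·0 = 0
  col t3: 1·0 + 3·2 + 3·0 + 3·0 + 2·-3 + 1·0 = 0
  col t4: 1·1 + 3·0 + 3·0 + 3·0 + 2·0 + 1·-1 = 0
  col t5: 1·0 + 3·1 + 3·0 + 3·0 + 2·0 + 1·-3 = 0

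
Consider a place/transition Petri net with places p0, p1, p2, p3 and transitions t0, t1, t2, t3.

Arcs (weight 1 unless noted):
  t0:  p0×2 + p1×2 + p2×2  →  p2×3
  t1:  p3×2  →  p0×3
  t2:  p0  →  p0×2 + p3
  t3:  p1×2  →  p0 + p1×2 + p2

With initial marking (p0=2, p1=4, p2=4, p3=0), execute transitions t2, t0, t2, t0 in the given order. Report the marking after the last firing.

step 1: fire t2:  (p0=2, p1=4, p2=4, p3=0) → (p0=3, p1=4, p2=4, p3=1)
step 2: fire t0:  (p0=3, p1=4, p2=4, p3=1) → (p0=1, p1=2, p2=5, p3=1)
step 3: fire t2:  (p0=1, p1=2, p2=5, p3=1) → (p0=2, p1=2, p2=5, p3=2)
step 4: fire t0:  (p0=2, p1=2, p2=5, p3=2) → (p0=0, p1=0, p2=6, p3=2)

(p0=0, p1=0, p2=6, p3=2)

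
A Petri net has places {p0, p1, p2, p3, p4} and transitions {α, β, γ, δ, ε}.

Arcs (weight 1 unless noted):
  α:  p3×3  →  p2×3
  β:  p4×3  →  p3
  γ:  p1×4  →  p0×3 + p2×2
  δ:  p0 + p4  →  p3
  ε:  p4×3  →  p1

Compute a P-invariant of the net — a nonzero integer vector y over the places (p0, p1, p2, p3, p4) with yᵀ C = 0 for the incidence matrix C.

Incidence matrix C (rows=places, cols=transitions):
        α    β    γ    δ    ε
   p0   0    0    3   -1    0
   p1   0    0   -4    0    1
   p2   3    0    2    0    0
   p3  -3    1    0    1    0
   p4   0   -3    0   -1   -3

Candidate y = [2, 3, 3, 3, 1]; check y·C column-wise:
  col α: 2·0 + 3·0 + 3·3 + 3·-3 + 1·0 = 0
  col β: 2·0 + 3·0 + 3·0 + 3·1 + 1·-3 = 0
  col γ: 2·3 + 3·-4 + 3·2 + 3·0 + 1·0 = 0
  col δ: 2·-1 + 3·0 + 3·0 + 3·1 + 1·-1 = 0
  col ε: 2·0 + 3·1 + 3·0 + 3·0 + 1·-3 = 0

y = (p0:2, p1:3, p2:3, p3:3, p4:1)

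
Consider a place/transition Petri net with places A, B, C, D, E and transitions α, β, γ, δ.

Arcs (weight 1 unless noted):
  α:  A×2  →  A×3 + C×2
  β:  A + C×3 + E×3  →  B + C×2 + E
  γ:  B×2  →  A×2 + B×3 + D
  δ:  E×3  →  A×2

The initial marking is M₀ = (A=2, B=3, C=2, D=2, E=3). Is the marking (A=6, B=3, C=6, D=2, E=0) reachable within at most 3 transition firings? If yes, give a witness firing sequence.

step 1: fire α:  (A=2, B=3, C=2, D=2, E=3) → (A=3, B=3, C=4, D=2, E=3)
step 2: fire α:  (A=3, B=3, C=4, D=2, E=3) → (A=4, B=3, C=6, D=2, E=3)
step 3: fire δ:  (A=4, B=3, C=6, D=2, E=3) → (A=6, B=3, C=6, D=2, E=0)

YES — reachable via ⟨α, α, δ⟩ (3 firings)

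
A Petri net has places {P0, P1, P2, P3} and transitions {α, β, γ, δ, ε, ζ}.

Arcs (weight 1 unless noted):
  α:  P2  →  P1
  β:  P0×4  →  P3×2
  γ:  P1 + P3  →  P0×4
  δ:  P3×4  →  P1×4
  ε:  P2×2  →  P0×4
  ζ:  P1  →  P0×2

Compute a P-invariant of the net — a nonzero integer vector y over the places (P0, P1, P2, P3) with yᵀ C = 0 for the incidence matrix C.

y = (P0:1, P1:2, P2:2, P3:2)

Incidence matrix C (rows=places, cols=transitions):
        α    β    γ    δ    ε    ζ
   P0   0   -4    4    0    4    2
   P1   1    0   -1    4    0   -1
   P2  -1    0    0    0   -2    0
   P3   0    2   -1   -4    0    0

Candidate y = [1, 2, 2, 2]; check y·C column-wise:
  col α: 1·0 + 2·1 + 2·-1 + 2·0 = 0
  col β: 1·-4 + 2·0 + 2·0 + 2·2 = 0
  col γ: 1·4 + 2·-1 + 2·0 + 2·-1 = 0
  col δ: 1·0 + 2·4 + 2·0 + 2·-4 = 0
  col ε: 1·4 + 2·0 + 2·-2 + 2·0 = 0
  col ζ: 1·2 + 2·-1 + 2·0 + 2·0 = 0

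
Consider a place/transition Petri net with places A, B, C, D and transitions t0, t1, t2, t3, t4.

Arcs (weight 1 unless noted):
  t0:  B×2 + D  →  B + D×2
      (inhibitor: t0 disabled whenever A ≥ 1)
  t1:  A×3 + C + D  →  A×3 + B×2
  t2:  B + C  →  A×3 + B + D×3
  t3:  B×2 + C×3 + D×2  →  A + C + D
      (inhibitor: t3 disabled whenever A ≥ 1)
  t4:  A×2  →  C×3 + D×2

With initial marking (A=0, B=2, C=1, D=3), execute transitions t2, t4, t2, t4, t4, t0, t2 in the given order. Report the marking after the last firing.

step 1: fire t2:  (A=0, B=2, C=1, D=3) → (A=3, B=2, C=0, D=6)
step 2: fire t4:  (A=3, B=2, C=0, D=6) → (A=1, B=2, C=3, D=8)
step 3: fire t2:  (A=1, B=2, C=3, D=8) → (A=4, B=2, C=2, D=11)
step 4: fire t4:  (A=4, B=2, C=2, D=11) → (A=2, B=2, C=5, D=13)
step 5: fire t4:  (A=2, B=2, C=5, D=13) → (A=0, B=2, C=8, D=15)
step 6: fire t0:  (A=0, B=2, C=8, D=15) → (A=0, B=1, C=8, D=16)
step 7: fire t2:  (A=0, B=1, C=8, D=16) → (A=3, B=1, C=7, D=19)

(A=3, B=1, C=7, D=19)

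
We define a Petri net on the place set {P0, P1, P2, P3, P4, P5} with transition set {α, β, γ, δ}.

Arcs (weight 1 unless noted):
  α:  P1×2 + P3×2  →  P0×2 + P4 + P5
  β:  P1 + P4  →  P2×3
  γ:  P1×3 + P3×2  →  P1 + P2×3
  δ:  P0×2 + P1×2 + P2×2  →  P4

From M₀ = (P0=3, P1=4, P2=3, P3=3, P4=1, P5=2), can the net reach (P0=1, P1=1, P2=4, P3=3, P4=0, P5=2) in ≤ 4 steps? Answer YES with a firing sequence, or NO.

depth 0: 1 marking
depth 1: 5 markings reached so far
depth 2: 10 markings reached so far
depth 3: 12 markings reached so far
depth 4: 12 markings reached so far
(frontier empty at depth 4; search complete)
target is not among the 12 markings reachable within 4 steps

NO — not reachable within 4 firings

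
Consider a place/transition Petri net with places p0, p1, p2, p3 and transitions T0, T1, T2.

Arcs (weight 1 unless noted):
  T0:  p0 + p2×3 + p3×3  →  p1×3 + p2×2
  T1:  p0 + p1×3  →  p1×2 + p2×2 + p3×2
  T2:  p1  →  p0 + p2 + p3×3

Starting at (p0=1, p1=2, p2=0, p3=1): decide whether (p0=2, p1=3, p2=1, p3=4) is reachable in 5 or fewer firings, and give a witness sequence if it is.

depth 0: 1 marking
depth 1: 2 markings reached so far
depth 2: 3 markings reached so far
depth 3: 3 markings reached so far
(frontier empty at depth 3; search complete)
target is not among the 3 markings reachable within 5 steps

NO — not reachable within 5 firings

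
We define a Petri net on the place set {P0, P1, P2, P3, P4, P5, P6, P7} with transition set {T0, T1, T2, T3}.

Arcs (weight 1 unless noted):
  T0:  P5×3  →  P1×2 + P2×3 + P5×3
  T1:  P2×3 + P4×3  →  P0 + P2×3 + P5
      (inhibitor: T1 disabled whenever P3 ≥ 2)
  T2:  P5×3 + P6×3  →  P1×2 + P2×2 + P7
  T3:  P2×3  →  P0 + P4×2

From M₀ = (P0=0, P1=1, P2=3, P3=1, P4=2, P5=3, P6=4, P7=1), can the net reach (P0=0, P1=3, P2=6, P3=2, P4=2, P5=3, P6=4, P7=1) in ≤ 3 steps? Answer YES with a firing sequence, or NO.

depth 0: 1 marking
depth 1: 4 markings reached so far
depth 2: 8 markings reached so far
depth 3: 14 markings reached so far
target is not among the 14 markings reachable within 3 steps

NO — not reachable within 3 firings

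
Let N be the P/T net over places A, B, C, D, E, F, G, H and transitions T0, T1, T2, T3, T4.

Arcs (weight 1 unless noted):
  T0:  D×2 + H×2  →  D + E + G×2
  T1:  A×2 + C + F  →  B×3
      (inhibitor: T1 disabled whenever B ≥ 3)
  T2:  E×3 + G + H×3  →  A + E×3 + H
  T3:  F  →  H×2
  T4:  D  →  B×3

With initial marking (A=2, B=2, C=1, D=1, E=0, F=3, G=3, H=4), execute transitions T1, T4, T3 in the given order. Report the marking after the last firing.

(A=0, B=8, C=0, D=0, E=0, F=1, G=3, H=6)

step 1: fire T1:  (A=2, B=2, C=1, D=1, E=0, F=3, G=3, H=4) → (A=0, B=5, C=0, D=1, E=0, F=2, G=3, H=4)
step 2: fire T4:  (A=0, B=5, C=0, D=1, E=0, F=2, G=3, H=4) → (A=0, B=8, C=0, D=0, E=0, F=2, G=3, H=4)
step 3: fire T3:  (A=0, B=8, C=0, D=0, E=0, F=2, G=3, H=4) → (A=0, B=8, C=0, D=0, E=0, F=1, G=3, H=6)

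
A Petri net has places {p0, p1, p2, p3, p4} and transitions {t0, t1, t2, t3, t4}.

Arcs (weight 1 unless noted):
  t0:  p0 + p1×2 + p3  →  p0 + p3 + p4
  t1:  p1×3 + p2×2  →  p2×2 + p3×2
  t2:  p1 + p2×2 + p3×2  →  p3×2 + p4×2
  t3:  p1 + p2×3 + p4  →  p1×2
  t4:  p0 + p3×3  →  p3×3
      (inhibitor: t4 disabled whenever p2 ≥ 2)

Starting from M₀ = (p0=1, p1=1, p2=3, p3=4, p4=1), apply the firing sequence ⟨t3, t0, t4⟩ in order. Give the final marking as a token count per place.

step 1: fire t3:  (p0=1, p1=1, p2=3, p3=4, p4=1) → (p0=1, p1=2, p2=0, p3=4, p4=0)
step 2: fire t0:  (p0=1, p1=2, p2=0, p3=4, p4=0) → (p0=1, p1=0, p2=0, p3=4, p4=1)
step 3: fire t4:  (p0=1, p1=0, p2=0, p3=4, p4=1) → (p0=0, p1=0, p2=0, p3=4, p4=1)

(p0=0, p1=0, p2=0, p3=4, p4=1)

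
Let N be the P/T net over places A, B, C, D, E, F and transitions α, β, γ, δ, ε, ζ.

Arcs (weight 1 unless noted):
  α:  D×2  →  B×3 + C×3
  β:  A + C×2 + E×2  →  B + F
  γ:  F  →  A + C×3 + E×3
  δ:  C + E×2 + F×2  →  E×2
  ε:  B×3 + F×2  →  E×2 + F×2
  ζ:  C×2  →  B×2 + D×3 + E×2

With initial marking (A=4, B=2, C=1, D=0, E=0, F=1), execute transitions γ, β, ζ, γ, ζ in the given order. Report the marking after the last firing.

step 1: fire γ:  (A=4, B=2, C=1, D=0, E=0, F=1) → (A=5, B=2, C=4, D=0, E=3, F=0)
step 2: fire β:  (A=5, B=2, C=4, D=0, E=3, F=0) → (A=4, B=3, C=2, D=0, E=1, F=1)
step 3: fire ζ:  (A=4, B=3, C=2, D=0, E=1, F=1) → (A=4, B=5, C=0, D=3, E=3, F=1)
step 4: fire γ:  (A=4, B=5, C=0, D=3, E=3, F=1) → (A=5, B=5, C=3, D=3, E=6, F=0)
step 5: fire ζ:  (A=5, B=5, C=3, D=3, E=6, F=0) → (A=5, B=7, C=1, D=6, E=8, F=0)

(A=5, B=7, C=1, D=6, E=8, F=0)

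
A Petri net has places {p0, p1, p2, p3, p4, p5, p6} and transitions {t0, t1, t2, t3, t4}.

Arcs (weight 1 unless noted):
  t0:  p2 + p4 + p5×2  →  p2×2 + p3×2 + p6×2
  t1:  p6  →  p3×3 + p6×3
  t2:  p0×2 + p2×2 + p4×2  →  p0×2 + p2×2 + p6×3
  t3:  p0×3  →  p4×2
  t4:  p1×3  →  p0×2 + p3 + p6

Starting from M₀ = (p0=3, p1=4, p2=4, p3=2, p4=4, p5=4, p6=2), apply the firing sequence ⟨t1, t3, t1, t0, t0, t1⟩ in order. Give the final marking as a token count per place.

(p0=0, p1=4, p2=6, p3=15, p4=4, p5=0, p6=12)

step 1: fire t1:  (p0=3, p1=4, p2=4, p3=2, p4=4, p5=4, p6=2) → (p0=3, p1=4, p2=4, p3=5, p4=4, p5=4, p6=4)
step 2: fire t3:  (p0=3, p1=4, p2=4, p3=5, p4=4, p5=4, p6=4) → (p0=0, p1=4, p2=4, p3=5, p4=6, p5=4, p6=4)
step 3: fire t1:  (p0=0, p1=4, p2=4, p3=5, p4=6, p5=4, p6=4) → (p0=0, p1=4, p2=4, p3=8, p4=6, p5=4, p6=6)
step 4: fire t0:  (p0=0, p1=4, p2=4, p3=8, p4=6, p5=4, p6=6) → (p0=0, p1=4, p2=5, p3=10, p4=5, p5=2, p6=8)
step 5: fire t0:  (p0=0, p1=4, p2=5, p3=10, p4=5, p5=2, p6=8) → (p0=0, p1=4, p2=6, p3=12, p4=4, p5=0, p6=10)
step 6: fire t1:  (p0=0, p1=4, p2=6, p3=12, p4=4, p5=0, p6=10) → (p0=0, p1=4, p2=6, p3=15, p4=4, p5=0, p6=12)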